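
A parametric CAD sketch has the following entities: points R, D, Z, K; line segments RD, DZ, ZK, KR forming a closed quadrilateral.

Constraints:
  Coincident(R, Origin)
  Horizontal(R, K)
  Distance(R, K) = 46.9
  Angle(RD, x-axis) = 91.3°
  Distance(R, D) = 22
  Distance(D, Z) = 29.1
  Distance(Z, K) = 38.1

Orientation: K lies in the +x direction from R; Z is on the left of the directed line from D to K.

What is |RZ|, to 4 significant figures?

41.92

R is at the origin; RK is horizontal with |RK| = 46.9 and K in +x, so K = (46.9, 0). RD runs at 91.3° with |RD| = 22.0, so D = (-0.4991, 21.99). Z is determined by |DZ| = 29.1 and |ZK| = 38.1 together: it lies at the intersection of circle(D, 29.1) and circle(K, 38.1). With |DK| = 52.25, the foot of the radical line on DK is 20.34 from D and the perpendicular offset is √(29.1² − 20.34²) = 20.81. Taking the left-of-DK solution: Z = (26.71, 32.31).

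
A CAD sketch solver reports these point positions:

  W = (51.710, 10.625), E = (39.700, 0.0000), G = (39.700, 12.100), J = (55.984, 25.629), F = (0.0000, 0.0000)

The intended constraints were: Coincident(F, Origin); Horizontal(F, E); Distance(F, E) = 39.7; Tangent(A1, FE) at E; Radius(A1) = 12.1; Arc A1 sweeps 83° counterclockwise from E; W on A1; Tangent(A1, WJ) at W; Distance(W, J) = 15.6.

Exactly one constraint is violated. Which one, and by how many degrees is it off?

Tangent(A1, WJ) at W — off by 8.90°.

F = (0.00, 0.00) ✓; F.y = 0.00, E.y = 0.00 ✓; |FE| = 39.70 ✓; ∠(GE, EF) = 90.00° ✓; |GE| = 12.10 ✓; bearing(G→W) − bearing(G→E) = 83.00° ✓; |GW| = 12.10 ✓; ∠(GW, WJ) = 98.90° ✗; |WJ| = 15.60 ✓.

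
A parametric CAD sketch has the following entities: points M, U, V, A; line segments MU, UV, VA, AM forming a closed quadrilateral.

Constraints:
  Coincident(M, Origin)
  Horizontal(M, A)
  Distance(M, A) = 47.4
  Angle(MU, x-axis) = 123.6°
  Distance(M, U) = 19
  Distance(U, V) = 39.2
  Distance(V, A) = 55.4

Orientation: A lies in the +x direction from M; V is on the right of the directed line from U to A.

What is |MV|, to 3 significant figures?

22.9

M is at the origin; M and A share the same y with |MA| = 47.4 and A in +x, so A = (47.4, 0). MU runs at 123.6° with |MU| = 19.0, so U = (-10.5, 15.8). V is determined by |UV| = 39.2 and |VA| = 55.4 together: it lies at the intersection of circle(U, 39.2) and circle(A, 55.4). With |UA| = 60.0, the foot of the radical line on UA is 17.3 from U and the perpendicular offset is √(39.2² − 17.3²) = 35.2. Taking the right-of-UA solution: V = (-3.15, -22.7).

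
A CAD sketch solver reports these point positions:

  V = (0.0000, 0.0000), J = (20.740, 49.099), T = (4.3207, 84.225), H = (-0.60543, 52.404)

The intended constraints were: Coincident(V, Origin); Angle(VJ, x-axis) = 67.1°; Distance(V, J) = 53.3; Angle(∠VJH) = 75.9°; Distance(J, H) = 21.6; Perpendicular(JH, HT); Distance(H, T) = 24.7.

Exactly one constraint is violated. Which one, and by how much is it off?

Distance(H, T) = 24.7 — off by 7.50.

V = (0.00, 0.00) ✓; VJ at 67.10° ✓; |VJ| = 53.30 ✓; ∠VJH = 75.90° ✓; |JH| = 21.60 ✓; ∠(JH, HT) = 90.00° ✓; |HT| = 32.20 ✗.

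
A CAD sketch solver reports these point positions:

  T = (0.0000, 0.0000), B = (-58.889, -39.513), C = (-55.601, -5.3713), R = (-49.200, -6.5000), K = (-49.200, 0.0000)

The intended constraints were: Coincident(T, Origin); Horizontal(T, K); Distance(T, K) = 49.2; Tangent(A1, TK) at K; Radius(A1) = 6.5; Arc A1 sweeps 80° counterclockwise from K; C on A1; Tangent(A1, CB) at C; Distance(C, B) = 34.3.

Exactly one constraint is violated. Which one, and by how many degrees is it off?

Tangent(A1, CB) at C — off by 4.50°.

T = (0.00, 0.00) ✓; T.y = 0.00, K.y = 0.00 ✓; |TK| = 49.20 ✓; ∠(RK, KT) = 90.00° ✓; |RK| = 6.500 ✓; bearing(R→C) − bearing(R→K) = 80.00° ✓; |RC| = 6.500 ✓; ∠(RC, CB) = 85.50° ✗; |CB| = 34.30 ✓.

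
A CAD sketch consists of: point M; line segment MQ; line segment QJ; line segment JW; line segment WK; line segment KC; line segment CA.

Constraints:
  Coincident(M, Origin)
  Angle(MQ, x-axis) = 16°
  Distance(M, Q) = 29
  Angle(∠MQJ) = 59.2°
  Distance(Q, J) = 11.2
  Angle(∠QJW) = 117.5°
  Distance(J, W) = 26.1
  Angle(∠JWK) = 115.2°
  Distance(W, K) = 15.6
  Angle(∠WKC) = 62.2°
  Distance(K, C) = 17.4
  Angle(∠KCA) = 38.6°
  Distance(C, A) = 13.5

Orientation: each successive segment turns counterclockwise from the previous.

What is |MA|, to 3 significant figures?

3.81

∠WKC = 62.2° gives KC at 21.9° from the x-axis; with |KC| = 17.4, C = (9.62, -1.99). ∠KCA = 38.6° gives CA at 163° from the x-axis; with |CA| = 13.5, A = (-3.31, 1.89). Then |MA| = |A − M| = 3.81.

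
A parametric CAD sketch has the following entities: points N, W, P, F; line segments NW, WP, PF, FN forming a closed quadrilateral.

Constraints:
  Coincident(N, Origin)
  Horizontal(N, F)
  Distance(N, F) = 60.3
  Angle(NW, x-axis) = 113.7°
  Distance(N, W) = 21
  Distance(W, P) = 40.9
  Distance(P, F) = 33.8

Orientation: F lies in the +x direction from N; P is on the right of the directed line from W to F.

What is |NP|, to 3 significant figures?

26.6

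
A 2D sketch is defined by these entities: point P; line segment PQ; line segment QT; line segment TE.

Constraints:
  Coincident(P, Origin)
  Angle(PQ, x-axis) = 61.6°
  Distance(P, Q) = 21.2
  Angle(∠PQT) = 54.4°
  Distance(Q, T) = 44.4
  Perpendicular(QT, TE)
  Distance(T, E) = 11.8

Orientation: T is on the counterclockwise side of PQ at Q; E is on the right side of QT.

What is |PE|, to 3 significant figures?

43.3

P is at the origin; PQ runs at 61.6° with length 21.2, so Q = 21.2·(cos 61.6°, sin 61.6°) = (10.1, 18.6). ∠PQT = 54.4°, so QT runs at 61.6° + (180° − 54.4°) = 187° from the x-axis; with |QT| = 44.4, T = Q + 44.4·(cos 187°, sin 187°) = (-34.0, 13.1). The perpendicularity gives TE at right angles to QT; with |TE| = 11.8 on the right of QT, E = T + 11.8·(-0.125, 0.992) = (-35.4, 24.8). Then |PE| = |E − P| = 43.3.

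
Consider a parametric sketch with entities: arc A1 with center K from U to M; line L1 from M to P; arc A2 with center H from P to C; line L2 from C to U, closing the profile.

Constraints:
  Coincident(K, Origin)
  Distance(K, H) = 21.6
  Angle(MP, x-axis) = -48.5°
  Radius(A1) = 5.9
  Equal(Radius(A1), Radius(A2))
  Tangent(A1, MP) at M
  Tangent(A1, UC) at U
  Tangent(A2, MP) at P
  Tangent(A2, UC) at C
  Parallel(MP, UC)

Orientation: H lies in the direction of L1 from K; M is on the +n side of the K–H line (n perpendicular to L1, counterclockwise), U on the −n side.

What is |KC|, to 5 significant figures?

22.391

The slot axis is L1's direction at -48.5°, so u = (cos -48.5°, sin -48.5°) = (0.66262, -0.74896) and n = (−sin -48.5°, cos -48.5°) = (0.74896, 0.66262). K is at the origin and H lies 21.6 along u from K, so H = 21.6·u = (14.313, -16.177). Tangency of A1 to both parallel lines with radius 5.9 puts M and U at K ± 5.9·n: M = (4.4188, 3.9095), U = (-4.4188, -3.9095). Equal radii place P and C the same way about H: P = H + 5.9·n = (18.731, -12.268), C = H − 5.9·n = (9.8938, -20.087). Then |KC| = |C − K| = 22.391.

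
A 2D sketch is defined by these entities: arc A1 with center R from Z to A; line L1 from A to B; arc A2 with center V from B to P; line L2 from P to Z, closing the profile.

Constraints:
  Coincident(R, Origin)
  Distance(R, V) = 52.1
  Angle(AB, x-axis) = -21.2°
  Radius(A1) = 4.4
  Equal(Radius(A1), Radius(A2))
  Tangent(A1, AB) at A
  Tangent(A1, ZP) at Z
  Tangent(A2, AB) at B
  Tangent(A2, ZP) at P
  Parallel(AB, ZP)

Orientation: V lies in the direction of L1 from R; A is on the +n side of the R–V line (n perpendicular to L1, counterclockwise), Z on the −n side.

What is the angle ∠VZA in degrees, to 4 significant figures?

85.17°

The slot axis is L1's direction at -21.2°, so u = (cos -21.2°, sin -21.2°) = (0.9323, -0.3616) and n = (−sin -21.2°, cos -21.2°) = (0.3616, 0.9323). R is at the origin and V lies 52.1 along u from R, so V = 52.1·u = (48.57, -18.84). Tangency of A1 to both parallel lines with radius 4.4 puts A and Z at R ± 4.4·n: A = (1.591, 4.102), Z = (-1.591, -4.102). Then cos ∠VZA = ZV·ZA / (|ZV||ZA|), giving 85.17°.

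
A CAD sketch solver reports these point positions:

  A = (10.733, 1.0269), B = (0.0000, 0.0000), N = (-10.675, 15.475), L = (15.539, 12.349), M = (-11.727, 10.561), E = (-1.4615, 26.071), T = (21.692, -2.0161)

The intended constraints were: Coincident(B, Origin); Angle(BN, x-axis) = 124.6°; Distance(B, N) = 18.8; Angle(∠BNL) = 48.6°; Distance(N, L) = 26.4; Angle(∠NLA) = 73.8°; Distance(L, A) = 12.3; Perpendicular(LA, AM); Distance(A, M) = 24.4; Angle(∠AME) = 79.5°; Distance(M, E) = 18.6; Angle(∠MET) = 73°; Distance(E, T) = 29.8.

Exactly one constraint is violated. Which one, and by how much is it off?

Distance(E, T) = 29.8 — off by 6.60.

B = (0.00, 0.00) ✓; BN at 124.6° ✓; |BN| = 18.80 ✓; ∠BNL = 48.60° ✓; |NL| = 26.40 ✓; ∠NLA = 73.80° ✓; |LA| = 12.30 ✓; ∠(LA, AM) = 90.00° ✓; |AM| = 24.40 ✓; ∠AME = 79.50° ✓; |ME| = 18.60 ✓; ∠MET = 73.00° ✓; |ET| = 36.40 ✗.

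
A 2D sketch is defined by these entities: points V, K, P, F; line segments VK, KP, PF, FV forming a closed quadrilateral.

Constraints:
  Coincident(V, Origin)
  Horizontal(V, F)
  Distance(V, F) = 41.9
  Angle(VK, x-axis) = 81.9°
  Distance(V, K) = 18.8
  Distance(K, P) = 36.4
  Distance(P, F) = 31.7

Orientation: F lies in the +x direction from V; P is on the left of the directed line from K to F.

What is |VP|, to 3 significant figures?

48.3

V is at the origin; V and F share the same y with |VF| = 41.9 and F in +x, so F = (41.9, 0). VK runs at 81.9° with |VK| = 18.8, so K = (2.65, 18.6). P is determined by |KP| = 36.4 and |PF| = 31.7 together: it lies at the intersection of circle(K, 36.4) and circle(F, 31.7). With |KF| = 43.4, the foot of the radical line on KF is 25.4 from K and the perpendicular offset is √(36.4² − 25.4²) = 26.1. Taking the left-of-KF solution: P = (36.8, 31.3).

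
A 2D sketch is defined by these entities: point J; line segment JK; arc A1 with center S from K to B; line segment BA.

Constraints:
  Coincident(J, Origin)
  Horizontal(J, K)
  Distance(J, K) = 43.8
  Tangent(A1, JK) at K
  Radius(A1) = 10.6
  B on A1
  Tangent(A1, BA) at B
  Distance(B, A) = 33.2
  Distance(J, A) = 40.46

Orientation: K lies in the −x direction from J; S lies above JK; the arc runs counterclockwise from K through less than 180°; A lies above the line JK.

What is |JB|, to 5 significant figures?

34.823

J is at the origin; JK is horizontal with |JK| = 43.8 and K on the −x side, so K = (-43.800, 0.0000). Since A1 is tangent to JK there, SK ⟂ JK, so S = K + (0, 10.6) = (-43.800, 10.600). Since SB ⟂ BA (tangency), |SA| = √(10.6² + 33.2²) = 34.851 regardless of where B sits on A1. So A lies on both circle(J, 40.46) and circle(S, 34.851); the above-JK intersection is A = (-19.414, 35.498). B is the foot of the tangent from A: B = (-34.330, 5.8376).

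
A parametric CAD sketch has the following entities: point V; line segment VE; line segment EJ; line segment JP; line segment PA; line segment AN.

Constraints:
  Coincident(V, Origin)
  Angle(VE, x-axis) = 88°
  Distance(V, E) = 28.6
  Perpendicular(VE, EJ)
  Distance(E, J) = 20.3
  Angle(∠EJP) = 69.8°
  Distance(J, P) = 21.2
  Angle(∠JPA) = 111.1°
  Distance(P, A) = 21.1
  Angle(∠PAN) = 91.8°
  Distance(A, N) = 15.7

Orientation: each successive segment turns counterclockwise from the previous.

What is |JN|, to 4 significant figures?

29.51

V is at the origin; VE runs at 88.0° with length 28.6, so E = (0.9981, 28.58). The perpendicularity gives EJ at right angles to VE, so EJ runs at 178.0°; with |EJ| = 20.3, J = (-19.29, 29.29). ∠EJP = 69.8° gives JP at -71.80° from the x-axis; with |JP| = 21.2, P = (-12.67, 9.152). ∠JPA = 111.1° gives PA at -2.900° from the x-axis; with |PA| = 21.1, A = (8.405, 8.084). ∠PAN = 91.8° gives AN at 85.30° from the x-axis; with |AN| = 15.7, N = (9.691, 23.73). Then |JN| = |N − J| = 29.51.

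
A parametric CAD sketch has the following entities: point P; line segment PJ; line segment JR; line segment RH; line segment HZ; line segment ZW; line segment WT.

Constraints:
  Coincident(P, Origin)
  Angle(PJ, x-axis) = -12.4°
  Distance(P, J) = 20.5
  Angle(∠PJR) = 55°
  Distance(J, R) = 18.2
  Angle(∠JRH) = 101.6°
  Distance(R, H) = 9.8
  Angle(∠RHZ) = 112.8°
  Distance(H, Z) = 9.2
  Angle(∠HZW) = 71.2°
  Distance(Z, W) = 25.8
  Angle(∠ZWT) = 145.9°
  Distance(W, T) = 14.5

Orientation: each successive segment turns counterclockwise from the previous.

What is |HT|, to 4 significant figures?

34.85

∠HZW = 71.2° gives ZW at 7.000° from the x-axis; with |ZW| = 25.8, W = (27.13, 4.669). ∠ZWT = 145.9° gives WT at 41.10° from the x-axis; with |WT| = 14.5, T = (38.06, 14.20). Then |HT| = |T − H| = 34.85.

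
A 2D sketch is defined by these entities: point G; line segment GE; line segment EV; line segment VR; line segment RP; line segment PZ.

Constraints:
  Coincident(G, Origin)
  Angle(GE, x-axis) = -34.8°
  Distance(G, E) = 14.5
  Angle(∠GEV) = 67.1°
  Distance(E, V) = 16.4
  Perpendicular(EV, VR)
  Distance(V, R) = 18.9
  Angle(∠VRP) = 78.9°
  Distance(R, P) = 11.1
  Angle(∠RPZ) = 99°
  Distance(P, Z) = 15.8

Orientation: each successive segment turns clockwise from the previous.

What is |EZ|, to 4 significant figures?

6.164

∠VRP = 78.9° gives RP at 21.20° from the x-axis; with |RP| = 11.1, P = (-1.706, 2.951). ∠RPZ = 99.0° gives PZ at -59.80° from the x-axis; with |PZ| = 15.8, Z = (6.242, -10.70). Then |EZ| = |Z − E| = 6.164.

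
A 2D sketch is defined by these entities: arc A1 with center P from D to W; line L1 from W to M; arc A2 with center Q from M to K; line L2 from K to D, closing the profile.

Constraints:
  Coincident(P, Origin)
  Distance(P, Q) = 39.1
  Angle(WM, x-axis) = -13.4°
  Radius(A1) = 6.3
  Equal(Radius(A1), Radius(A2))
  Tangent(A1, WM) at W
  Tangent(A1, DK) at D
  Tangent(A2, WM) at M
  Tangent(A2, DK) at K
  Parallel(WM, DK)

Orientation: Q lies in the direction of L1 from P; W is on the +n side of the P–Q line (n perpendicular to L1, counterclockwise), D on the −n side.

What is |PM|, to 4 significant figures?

39.60

The slot axis is L1's direction at -13.4°, so u = (cos -13.4°, sin -13.4°) = (0.9728, -0.2317) and n = (−sin -13.4°, cos -13.4°) = (0.2317, 0.9728). P is at the origin and Q lies 39.1 along u from P, so Q = 39.1·u = (38.04, -9.061). Tangency of A1 to both parallel lines with radius 6.3 puts W and D at P ± 6.3·n: W = (1.460, 6.128), D = (-1.460, -6.128). Equal radii place M and K the same way about Q: M = Q + 6.3·n = (39.50, -2.933), K = Q − 6.3·n = (36.58, -15.19). Then |PM| = |M − P| = 39.60.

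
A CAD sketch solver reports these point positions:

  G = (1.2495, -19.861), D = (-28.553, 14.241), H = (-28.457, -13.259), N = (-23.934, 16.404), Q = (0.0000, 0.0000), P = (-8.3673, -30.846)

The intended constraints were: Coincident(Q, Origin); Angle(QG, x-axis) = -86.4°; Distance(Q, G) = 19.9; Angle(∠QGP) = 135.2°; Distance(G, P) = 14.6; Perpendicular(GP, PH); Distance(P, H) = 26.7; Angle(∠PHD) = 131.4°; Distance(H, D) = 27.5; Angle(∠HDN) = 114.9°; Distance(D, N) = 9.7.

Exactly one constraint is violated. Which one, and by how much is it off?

Distance(D, N) = 9.7 — off by 4.60.

Q = (0.00, 0.00) ✓; QG at -86.40° ✓; |QG| = 19.90 ✓; ∠QGP = 135.2° ✓; |GP| = 14.60 ✓; ∠(GP, PH) = 90.00° ✓; |PH| = 26.70 ✓; ∠PHD = 131.4° ✓; |HD| = 27.50 ✓; ∠HDN = 114.9° ✓; |DN| = 5.100 ✗.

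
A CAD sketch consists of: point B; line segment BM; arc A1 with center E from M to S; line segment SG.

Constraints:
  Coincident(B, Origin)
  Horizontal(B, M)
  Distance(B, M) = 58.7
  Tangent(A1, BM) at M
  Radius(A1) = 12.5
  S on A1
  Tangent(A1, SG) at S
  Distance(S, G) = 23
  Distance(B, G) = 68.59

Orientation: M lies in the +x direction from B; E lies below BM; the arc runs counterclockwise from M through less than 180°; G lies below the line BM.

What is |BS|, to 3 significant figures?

50.5

B is at the origin; BM is horizontal with |BM| = 58.7 and M on the +x side, so M = (58.7, 0.00). Tangency of A1 to BM means the radius EM is perpendicular to BM, so E = M + (0, -12.5) = (58.7, -12.5). Since ES ⟂ SG (tangency), |EG| = √(12.5² + 23.0²) = 26.2 regardless of where S sits on A1. So G lies on both circle(B, 68.59) and circle(E, 26.2); the below-BM intersection is G = (56.7, -38.6). S is the foot of the tangent from G: S = (47.3, -17.6).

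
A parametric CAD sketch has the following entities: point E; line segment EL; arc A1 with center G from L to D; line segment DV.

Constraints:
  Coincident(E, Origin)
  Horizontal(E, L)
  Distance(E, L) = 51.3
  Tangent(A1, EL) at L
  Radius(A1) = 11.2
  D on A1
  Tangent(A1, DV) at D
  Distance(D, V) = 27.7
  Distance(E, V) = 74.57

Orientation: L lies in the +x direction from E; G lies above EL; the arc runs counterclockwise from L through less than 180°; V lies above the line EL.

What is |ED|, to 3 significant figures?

63.4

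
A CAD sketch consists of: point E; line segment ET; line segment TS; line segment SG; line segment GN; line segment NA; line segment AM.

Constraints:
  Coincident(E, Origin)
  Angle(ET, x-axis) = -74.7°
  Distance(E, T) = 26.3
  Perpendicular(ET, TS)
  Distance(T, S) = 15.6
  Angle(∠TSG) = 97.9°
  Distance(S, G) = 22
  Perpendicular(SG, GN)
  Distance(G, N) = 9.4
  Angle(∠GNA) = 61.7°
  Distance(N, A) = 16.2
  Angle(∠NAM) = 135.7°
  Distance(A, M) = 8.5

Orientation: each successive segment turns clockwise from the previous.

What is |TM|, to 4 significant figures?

23.04

E is at the origin; ET runs at -74.7° with length 26.3, so T = (6.940, -25.37). ET ⟂ TS, so TS runs at -164.7°; with |TS| = 15.6, S = (-8.107, -29.48). ∠TSG = 97.9° gives SG at 113.2° from the x-axis; with |SG| = 22.0, G = (-16.77, -9.263). The perpendicularity gives GN at right angles to SG, so GN runs at 23.20°; with |GN| = 9.4, N = (-8.134, -5.560). ∠GNA = 61.7° gives NA at -95.10° from the x-axis; with |NA| = 16.2, A = (-9.574, -21.70). ∠NAM = 135.7° gives AM at -139.4° from the x-axis; with |AM| = 8.5, M = (-16.03, -27.23). Then |TM| = |M − T| = 23.04.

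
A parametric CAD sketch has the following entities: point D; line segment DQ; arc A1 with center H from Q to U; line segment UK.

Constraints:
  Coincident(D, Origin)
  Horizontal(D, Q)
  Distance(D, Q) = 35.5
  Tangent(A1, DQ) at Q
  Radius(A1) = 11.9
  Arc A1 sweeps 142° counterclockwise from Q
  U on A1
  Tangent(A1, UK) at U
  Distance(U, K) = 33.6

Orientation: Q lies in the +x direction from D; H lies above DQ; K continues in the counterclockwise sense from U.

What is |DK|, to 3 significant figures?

45.0

D is at the origin; D and Q share the same y with |DQ| = 35.5 and Q on the +x side, so Q = (35.5, 0.00). Tangency of A1 to DQ means the radius HQ is perpendicular to DQ, so H = Q + (0, 11.9) = (35.5, 11.9). On A1, Q sits at bearing -90° from H; a 142° counterclockwise sweep puts U at bearing 52°, so U = H + 11.9·(cos 52°, sin 52°) = (42.8, 21.3). The tangent condition forces HU to be normal to UK, so UK runs along (−sin 52°, cos 52°); with |UK| = 33.6, K = (16.3, 42.0). Then |DK| = |K − D| = 45.0.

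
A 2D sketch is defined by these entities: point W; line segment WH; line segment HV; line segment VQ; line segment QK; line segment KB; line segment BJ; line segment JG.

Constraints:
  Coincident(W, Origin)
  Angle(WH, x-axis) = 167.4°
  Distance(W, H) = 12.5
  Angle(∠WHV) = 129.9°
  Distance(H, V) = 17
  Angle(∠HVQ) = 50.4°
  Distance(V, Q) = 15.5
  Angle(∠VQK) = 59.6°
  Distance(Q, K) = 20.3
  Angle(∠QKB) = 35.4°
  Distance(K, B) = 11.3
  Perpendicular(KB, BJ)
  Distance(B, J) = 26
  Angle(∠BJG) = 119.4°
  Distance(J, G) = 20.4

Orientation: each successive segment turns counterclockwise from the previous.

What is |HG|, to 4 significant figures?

31.78

W is at the origin; WH runs at 167.4° with length 12.5, so H = (-12.20, 2.727). ∠WHV = 129.9° gives HV at -142.5° from the x-axis; with |HV| = 17.0, V = (-25.69, -7.622). ∠HVQ = 50.4° gives VQ at -12.90° from the x-axis; with |VQ| = 15.5, Q = (-10.58, -11.08). ∠VQK = 59.6° gives QK at 107.5° from the x-axis; with |QK| = 20.3, K = (-16.68, 8.278). ∠QKB = 35.4° gives KB at -107.9° from the x-axis; with |KB| = 11.3, B = (-20.15, -2.475). The perpendicularity gives BJ at right angles to KB, so BJ runs at -17.90°; with |BJ| = 26.0, J = (4.587, -10.47). ∠BJG = 119.4° gives JG at 42.70° from the x-axis; with |JG| = 20.4, G = (19.58, 3.368). Then |HG| = |G − H| = 31.78.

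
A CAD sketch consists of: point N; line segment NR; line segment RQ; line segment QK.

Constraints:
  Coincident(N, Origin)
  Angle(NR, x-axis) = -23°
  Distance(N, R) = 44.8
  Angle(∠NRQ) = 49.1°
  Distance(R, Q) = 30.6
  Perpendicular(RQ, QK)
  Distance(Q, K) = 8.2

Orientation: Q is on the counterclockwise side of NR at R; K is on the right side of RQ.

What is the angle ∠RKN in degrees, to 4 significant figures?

73.27°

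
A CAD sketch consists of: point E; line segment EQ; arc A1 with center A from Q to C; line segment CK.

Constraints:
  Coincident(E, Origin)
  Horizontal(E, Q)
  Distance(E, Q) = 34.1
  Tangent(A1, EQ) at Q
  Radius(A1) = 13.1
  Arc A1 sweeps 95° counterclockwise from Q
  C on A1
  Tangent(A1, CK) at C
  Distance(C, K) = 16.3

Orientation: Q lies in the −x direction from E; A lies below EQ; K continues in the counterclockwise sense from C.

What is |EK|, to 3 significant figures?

55.0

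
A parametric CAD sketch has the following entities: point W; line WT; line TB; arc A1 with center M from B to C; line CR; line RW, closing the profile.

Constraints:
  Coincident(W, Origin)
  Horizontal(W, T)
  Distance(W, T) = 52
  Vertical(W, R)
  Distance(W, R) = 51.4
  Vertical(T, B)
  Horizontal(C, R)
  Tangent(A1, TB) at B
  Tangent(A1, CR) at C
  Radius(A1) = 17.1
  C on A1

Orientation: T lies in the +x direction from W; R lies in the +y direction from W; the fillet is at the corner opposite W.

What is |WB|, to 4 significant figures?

62.29

W is at the origin; WT is horizontal with |WT| = 52.0 and T on the +x side, so T = (52.00, 0.000). W and R share the same x with |WR| = 51.4 and R on the +y side, so R = (0.000, 51.40). The virtual corner opposite W is at (52.00, 51.40). The tangent condition forces MB to be normal to TB and A1 meets CR tangentially, so MC is at right angles to CR, with radius 17.1, so the center M sits 17.1 in from both sides at M = (34.90, 34.30). That places the tangent points at B = (52.00, 34.30) on TB and C = (34.90, 51.40) on CR. Then |WB| = |B − W| = 62.29.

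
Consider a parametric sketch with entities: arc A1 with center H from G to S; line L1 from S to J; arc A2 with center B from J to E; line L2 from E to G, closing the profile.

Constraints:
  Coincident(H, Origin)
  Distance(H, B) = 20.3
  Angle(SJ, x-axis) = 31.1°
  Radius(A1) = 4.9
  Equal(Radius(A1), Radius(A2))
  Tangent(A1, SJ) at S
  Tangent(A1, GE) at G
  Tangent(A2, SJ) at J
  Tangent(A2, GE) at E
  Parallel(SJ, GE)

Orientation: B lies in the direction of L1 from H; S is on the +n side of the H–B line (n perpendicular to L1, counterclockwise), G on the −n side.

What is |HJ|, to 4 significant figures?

20.88

The slot axis is L1's direction at 31.1°, so u = (cos 31.1°, sin 31.1°) = (0.8563, 0.5165) and n = (−sin 31.1°, cos 31.1°) = (-0.5165, 0.8563). H is at the origin and B lies 20.3 along u from H, so B = 20.3·u = (17.38, 10.49). Tangency of A1 to both parallel lines with radius 4.9 puts S and G at H ± 4.9·n: S = (-2.531, 4.196), G = (2.531, -4.196). Equal radii place J and E the same way about B: J = B + 4.9·n = (14.85, 14.68), E = B − 4.9·n = (19.91, 6.290). Then |HJ| = |J − H| = 20.88.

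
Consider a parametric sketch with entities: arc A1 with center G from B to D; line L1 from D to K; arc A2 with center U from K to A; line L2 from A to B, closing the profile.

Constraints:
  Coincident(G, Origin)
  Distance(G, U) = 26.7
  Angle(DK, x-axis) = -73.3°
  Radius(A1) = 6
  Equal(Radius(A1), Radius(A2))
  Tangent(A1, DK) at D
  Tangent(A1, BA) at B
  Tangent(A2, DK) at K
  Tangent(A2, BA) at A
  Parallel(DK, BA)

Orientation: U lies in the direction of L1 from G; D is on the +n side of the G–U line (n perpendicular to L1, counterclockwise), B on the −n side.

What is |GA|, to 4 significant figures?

27.37

The slot axis is L1's direction at -73.3°, so u = (cos -73.3°, sin -73.3°) = (0.2874, -0.9578) and n = (−sin -73.3°, cos -73.3°) = (0.9578, 0.2874). G is at the origin and U lies 26.7 along u from G, so U = 26.7·u = (7.673, -25.57). Tangency of A1 to both parallel lines with radius 6.0 puts D and B at G ± 6.0·n: D = (5.747, 1.724), B = (-5.747, -1.724). Equal radii place K and A the same way about U: K = U + 6.0·n = (13.42, -23.85), A = U − 6.0·n = (1.926, -27.30). Then |GA| = |A − G| = 27.37.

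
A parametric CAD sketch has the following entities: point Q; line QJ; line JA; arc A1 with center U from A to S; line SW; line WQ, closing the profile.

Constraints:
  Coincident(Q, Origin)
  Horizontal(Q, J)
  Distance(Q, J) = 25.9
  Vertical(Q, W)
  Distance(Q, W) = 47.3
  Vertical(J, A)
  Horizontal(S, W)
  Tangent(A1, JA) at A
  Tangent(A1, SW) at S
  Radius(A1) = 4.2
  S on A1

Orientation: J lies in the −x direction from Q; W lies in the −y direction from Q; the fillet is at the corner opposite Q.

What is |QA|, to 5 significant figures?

50.283

The virtual corner opposite Q is at (-25.900, -47.300). Since A1 is tangent to JA there, UA ⟂ JA and A1 meets SW tangentially, so US is at right angles to SW, with radius 4.2, so the center U sits 4.2 in from both sides at U = (-21.700, -43.100). That places the tangent points at A = (-25.900, -43.100) on JA and S = (-21.700, -47.300) on SW. Then |QA| = |A − Q| = 50.283.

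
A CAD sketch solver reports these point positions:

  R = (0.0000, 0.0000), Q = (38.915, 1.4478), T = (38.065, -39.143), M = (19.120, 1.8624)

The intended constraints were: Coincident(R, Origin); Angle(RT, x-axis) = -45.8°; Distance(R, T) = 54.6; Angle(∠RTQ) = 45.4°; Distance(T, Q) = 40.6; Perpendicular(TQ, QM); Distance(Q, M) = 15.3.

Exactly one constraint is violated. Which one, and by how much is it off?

Distance(Q, M) = 15.3 — off by 4.50.

R = (0.00, 0.00) ✓; RT at -45.80° ✓; |RT| = 54.60 ✓; ∠RTQ = 45.40° ✓; |TQ| = 40.60 ✓; ∠(TQ, QM) = 90.00° ✓; |QM| = 19.80 ✗.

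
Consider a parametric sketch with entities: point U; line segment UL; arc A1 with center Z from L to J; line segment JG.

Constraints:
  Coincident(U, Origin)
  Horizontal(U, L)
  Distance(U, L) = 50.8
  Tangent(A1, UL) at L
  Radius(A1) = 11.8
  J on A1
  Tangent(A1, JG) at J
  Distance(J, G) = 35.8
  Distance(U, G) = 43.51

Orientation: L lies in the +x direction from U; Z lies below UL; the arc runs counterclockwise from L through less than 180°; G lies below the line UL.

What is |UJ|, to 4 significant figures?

40.98

U is at the origin; U and L share the same y with |UL| = 50.8 and L on the +x side, so L = (50.80, 0.000). A1 meets UL tangentially, so ZL is at right angles to UL, so Z = L + (0, -11.8) = (50.80, -11.80). Since ZJ ⟂ JG (tangency), |ZG| = √(11.8² + 35.8²) = 37.69 regardless of where J sits on A1. So G lies on both circle(U, 43.51) and circle(Z, 37.69); the below-UL intersection is G = (22.81, -37.05). J is the foot of the tangent from G: J = (40.55, -5.953).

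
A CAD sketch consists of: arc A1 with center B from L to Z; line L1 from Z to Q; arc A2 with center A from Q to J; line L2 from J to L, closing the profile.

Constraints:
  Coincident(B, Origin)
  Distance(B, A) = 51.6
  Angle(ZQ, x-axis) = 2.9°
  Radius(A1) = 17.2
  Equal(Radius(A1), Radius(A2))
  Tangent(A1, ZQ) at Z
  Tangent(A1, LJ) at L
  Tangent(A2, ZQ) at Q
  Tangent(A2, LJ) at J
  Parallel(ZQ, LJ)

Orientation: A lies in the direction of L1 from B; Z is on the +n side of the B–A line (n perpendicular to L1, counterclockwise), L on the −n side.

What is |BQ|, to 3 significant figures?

54.4

The slot axis is L1's direction at 2.9°, so u = (cos 2.9°, sin 2.9°) = (0.999, 0.0506) and n = (−sin 2.9°, cos 2.9°) = (-0.0506, 0.999). B is at the origin and A lies 51.6 along u from B, so A = 51.6·u = (51.5, 2.61). Tangency of A1 to both parallel lines with radius 17.2 puts Z and L at B ± 17.2·n: Z = (-0.870, 17.2), L = (0.870, -17.2). Equal radii place Q and J the same way about A: Q = A + 17.2·n = (50.7, 19.8), J = A − 17.2·n = (52.4, -14.6). Then |BQ| = |Q − B| = 54.4.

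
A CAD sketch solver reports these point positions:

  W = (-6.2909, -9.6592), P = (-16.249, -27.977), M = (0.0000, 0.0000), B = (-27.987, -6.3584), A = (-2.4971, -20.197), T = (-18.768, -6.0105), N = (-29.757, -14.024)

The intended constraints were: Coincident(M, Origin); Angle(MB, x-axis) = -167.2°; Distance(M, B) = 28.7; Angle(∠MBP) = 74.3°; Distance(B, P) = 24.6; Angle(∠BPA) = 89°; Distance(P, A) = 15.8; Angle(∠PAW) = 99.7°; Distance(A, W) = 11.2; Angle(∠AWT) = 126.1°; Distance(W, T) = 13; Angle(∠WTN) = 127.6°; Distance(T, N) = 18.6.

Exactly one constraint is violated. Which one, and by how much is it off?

Distance(T, N) = 18.6 — off by 5.00.

M = (0.00, 0.00) ✓; MB at -167.2° ✓; |MB| = 28.70 ✓; ∠MBP = 74.30° ✓; |BP| = 24.60 ✓; ∠BPA = 89.00° ✓; |PA| = 15.80 ✓; ∠PAW = 99.70° ✓; |AW| = 11.20 ✓; ∠AWT = 126.1° ✓; |WT| = 13.00 ✓; ∠WTN = 127.6° ✓; |TN| = 13.60 ✗.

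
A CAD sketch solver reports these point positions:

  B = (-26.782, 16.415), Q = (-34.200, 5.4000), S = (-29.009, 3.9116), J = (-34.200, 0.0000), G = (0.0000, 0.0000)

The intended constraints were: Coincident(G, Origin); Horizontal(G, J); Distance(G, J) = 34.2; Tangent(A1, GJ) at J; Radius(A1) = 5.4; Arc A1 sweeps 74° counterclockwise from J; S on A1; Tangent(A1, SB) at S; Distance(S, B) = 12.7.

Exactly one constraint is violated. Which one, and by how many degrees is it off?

Tangent(A1, SB) at S — off by 5.90°.

G = (0.00, 0.00) ✓; G.y = 0.00, J.y = 0.00 ✓; |GJ| = 34.20 ✓; ∠(QJ, JG) = 90.00° ✓; |QJ| = 5.400 ✓; bearing(Q→S) − bearing(Q→J) = 74.00° ✓; |QS| = 5.400 ✓; ∠(QS, SB) = 84.10° ✗; |SB| = 12.70 ✓.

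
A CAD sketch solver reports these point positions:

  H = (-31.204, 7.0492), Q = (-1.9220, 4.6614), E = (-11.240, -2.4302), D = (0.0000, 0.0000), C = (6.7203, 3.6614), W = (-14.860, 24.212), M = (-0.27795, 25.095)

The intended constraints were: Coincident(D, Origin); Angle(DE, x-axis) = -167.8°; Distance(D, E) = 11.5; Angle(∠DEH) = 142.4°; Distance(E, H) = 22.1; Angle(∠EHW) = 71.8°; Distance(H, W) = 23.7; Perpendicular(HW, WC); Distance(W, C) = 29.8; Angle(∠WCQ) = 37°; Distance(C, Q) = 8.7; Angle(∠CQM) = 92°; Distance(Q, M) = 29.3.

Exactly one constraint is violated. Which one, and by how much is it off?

Distance(Q, M) = 29.3 — off by 8.80.

D = (0.00, 0.00) ✓; DE at -167.8° ✓; |DE| = 11.50 ✓; ∠DEH = 142.4° ✓; |EH| = 22.10 ✓; ∠EHW = 71.80° ✓; |HW| = 23.70 ✓; ∠(HW, WC) = 90.00° ✓; |WC| = 29.80 ✓; ∠WCQ = 37.00° ✓; |CQ| = 8.700 ✓; ∠CQM = 92.00° ✓; |QM| = 20.50 ✗.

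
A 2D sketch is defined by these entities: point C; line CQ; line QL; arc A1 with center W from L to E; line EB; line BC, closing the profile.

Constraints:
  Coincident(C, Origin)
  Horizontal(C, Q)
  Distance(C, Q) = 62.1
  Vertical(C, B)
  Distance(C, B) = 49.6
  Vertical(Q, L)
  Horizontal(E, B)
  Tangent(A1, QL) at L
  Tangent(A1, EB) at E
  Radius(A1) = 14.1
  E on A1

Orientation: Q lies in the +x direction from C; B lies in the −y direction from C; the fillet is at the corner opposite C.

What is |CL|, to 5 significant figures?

71.531

C is at the origin; CQ is horizontal with |CQ| = 62.1 and Q on the +x side, so Q = (62.100, 0.0000). C and B share the same x with |CB| = 49.6 and B on the −y side, so B = (0.0000, -49.600). The virtual corner opposite C is at (62.100, -49.600). Tangency of A1 to QL means the radius WL is perpendicular to QL and the tangent condition forces WE to be normal to EB, with radius 14.1, so the center W sits 14.1 in from both sides at W = (48.000, -35.500). That places the tangent points at L = (62.100, -35.500) on QL and E = (48.000, -49.600) on EB. Then |CL| = |L − C| = 71.531.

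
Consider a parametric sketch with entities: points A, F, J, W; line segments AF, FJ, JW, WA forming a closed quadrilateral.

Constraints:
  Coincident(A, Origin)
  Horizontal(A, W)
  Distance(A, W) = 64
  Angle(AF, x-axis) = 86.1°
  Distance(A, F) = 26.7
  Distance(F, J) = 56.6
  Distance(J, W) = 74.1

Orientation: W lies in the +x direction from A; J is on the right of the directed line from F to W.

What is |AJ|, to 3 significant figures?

29.9

A is at the origin; AW is horizontal with |AW| = 64.0 and W in +x, so W = (64.0, 0). AF runs at 86.1° with |AF| = 26.7, so F = (1.82, 26.6). J is determined by |FJ| = 56.6 and |JW| = 74.1 together: it lies at the intersection of circle(F, 56.6) and circle(W, 74.1). With |FW| = 67.6, the foot of the radical line on FW is 16.9 from F and the perpendicular offset is √(56.6² − 16.9²) = 54.0. Taking the right-of-FW solution: J = (-3.90, -29.7).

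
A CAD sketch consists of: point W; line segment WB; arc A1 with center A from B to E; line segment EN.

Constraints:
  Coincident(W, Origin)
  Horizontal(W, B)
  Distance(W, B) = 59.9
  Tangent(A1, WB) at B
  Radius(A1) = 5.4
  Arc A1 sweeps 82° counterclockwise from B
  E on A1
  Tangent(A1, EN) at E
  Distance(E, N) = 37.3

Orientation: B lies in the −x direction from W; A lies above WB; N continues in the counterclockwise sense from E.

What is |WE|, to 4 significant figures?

54.75

W is at the origin; WB is horizontal with |WB| = 59.9 and B on the −x side, so B = (-59.90, 0.000). The tangent condition forces AB to be normal to WB, so A = B + (0, 5.4) = (-59.90, 5.400). On A1, B sits at bearing -90° from A; an 82° counterclockwise sweep puts E at bearing -8°, so E = A + 5.4·(cos -8°, sin -8°) = (-54.55, 4.648). Then |WE| = |E − W| = 54.75.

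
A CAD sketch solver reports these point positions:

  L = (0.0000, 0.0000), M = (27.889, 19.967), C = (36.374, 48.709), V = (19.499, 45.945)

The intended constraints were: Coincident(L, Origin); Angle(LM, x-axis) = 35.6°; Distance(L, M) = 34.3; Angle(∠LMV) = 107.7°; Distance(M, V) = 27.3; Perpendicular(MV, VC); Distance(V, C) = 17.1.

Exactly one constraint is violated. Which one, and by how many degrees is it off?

Perpendicular(MV, VC) — off by 8.60°.

L = (0.00, 0.00) ✓; LM at 35.60° ✓; |LM| = 34.30 ✓; ∠LMV = 107.7° ✓; |MV| = 27.30 ✓; ∠(MV, VC) = 98.60° ✗; |VC| = 17.10 ✓.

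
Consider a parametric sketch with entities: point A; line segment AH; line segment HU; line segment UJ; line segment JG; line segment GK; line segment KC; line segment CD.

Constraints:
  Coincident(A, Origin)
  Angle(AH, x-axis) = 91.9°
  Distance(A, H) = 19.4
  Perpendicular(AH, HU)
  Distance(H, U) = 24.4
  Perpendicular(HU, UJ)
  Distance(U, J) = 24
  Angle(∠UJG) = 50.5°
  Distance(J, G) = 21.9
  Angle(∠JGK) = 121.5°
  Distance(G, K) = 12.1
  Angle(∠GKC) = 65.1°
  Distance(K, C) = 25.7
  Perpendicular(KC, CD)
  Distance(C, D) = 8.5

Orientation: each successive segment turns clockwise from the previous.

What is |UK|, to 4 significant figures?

15.33

∠UJG = 50.5° gives JG at 142.4° from the x-axis; with |JG| = 21.9, G = (7.188, 9.574). ∠JGK = 121.5° gives GK at 83.90° from the x-axis; with |GK| = 12.1, K = (8.474, 21.61). Then |UK| = |K − U| = 15.33.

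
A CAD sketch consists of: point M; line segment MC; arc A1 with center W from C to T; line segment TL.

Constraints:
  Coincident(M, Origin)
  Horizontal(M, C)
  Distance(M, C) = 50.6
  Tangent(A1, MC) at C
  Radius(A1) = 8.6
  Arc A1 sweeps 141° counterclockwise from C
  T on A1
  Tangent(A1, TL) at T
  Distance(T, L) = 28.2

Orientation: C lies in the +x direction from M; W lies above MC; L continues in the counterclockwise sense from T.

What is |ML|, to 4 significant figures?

47.47

M is at the origin; M and C share the same y with |MC| = 50.6 and C on the +x side, so C = (50.60, 0.000). A1 meets MC tangentially, so WC is at right angles to MC, so W = C + (0, 8.6) = (50.60, 8.600). On A1, C sits at bearing -90° from W; a 141° counterclockwise sweep puts T at bearing 51°, so T = W + 8.6·(cos 51°, sin 51°) = (56.01, 15.28). Since A1 is tangent to TL there, WT ⟂ TL, so TL runs along (−sin 51°, cos 51°); with |TL| = 28.2, L = (34.10, 33.03). Then |ML| = |L − M| = 47.47.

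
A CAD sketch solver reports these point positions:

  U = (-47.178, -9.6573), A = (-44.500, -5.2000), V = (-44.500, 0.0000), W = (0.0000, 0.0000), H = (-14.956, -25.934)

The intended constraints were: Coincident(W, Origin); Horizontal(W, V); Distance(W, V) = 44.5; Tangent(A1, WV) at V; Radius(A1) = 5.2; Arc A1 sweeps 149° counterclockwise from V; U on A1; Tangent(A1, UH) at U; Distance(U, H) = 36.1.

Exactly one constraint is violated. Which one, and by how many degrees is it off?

Tangent(A1, UH) at U — off by 4.20°.

W = (0.00, 0.00) ✓; W.y = 0.00, V.y = 0.00 ✓; |WV| = 44.50 ✓; ∠(AV, VW) = 90.00° ✓; |AV| = 5.200 ✓; bearing(A→U) − bearing(A→V) = 149.0° ✓; |AU| = 5.200 ✓; ∠(AU, UH) = 85.80° ✗; |UH| = 36.10 ✓.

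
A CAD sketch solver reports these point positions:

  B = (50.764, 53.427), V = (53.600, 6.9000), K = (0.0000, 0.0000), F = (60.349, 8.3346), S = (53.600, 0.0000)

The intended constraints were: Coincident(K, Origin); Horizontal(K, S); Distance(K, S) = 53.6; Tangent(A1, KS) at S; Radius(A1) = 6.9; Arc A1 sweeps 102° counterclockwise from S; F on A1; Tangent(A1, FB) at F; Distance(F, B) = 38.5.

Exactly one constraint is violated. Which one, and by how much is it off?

Distance(F, B) = 38.5 — off by 7.60.

K = (0.00, 0.00) ✓; K.y = 0.00, S.y = 0.00 ✓; |KS| = 53.60 ✓; ∠(VS, SK) = 90.00° ✓; |VS| = 6.900 ✓; bearing(V→F) − bearing(V→S) = 102.0° ✓; |VF| = 6.900 ✓; ∠(VF, FB) = 90.00° ✓; |FB| = 46.10 ✗.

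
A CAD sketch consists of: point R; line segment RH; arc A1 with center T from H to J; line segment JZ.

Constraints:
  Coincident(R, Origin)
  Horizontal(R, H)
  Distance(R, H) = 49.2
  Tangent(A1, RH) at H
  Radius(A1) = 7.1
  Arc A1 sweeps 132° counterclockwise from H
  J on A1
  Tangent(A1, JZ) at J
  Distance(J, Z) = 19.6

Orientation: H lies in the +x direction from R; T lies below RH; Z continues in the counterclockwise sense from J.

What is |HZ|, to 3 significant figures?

27.6

On A1, H sits at bearing 90° from T; a 132° counterclockwise sweep puts J at bearing 222°, so J = T + 7.1·(cos 222°, sin 222°) = (43.9, -11.9). The tangent condition forces TJ to be normal to JZ, so JZ runs along (−sin 222°, cos 222°); with |JZ| = 19.6, Z = (57.0, -26.4). Then |HZ| = |Z − H| = 27.6.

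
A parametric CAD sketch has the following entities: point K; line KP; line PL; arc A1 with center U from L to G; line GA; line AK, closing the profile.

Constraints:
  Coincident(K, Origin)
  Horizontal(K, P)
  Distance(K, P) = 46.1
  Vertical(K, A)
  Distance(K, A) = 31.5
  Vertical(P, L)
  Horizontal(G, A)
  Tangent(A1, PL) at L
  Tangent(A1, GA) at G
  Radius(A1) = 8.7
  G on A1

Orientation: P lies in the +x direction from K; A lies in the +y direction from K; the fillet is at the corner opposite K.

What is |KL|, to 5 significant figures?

51.430

K is at the origin; K and P share the same y with |KP| = 46.1 and P on the +x side, so P = (46.100, 0.0000). KA is vertical with |KA| = 31.5 and A on the +y side, so A = (0.0000, 31.500). The virtual corner opposite K is at (46.100, 31.500). Since A1 is tangent to PL there, UL ⟂ PL and tangency of A1 to GA means the radius UG is perpendicular to GA, with radius 8.7, so the center U sits 8.7 in from both sides at U = (37.400, 22.800). That places the tangent points at L = (46.100, 22.800) on PL and G = (37.400, 31.500) on GA. Then |KL| = |L − K| = 51.430.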